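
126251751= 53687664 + 72564087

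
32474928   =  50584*642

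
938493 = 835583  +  102910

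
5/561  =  5/561=0.01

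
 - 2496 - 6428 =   -  8924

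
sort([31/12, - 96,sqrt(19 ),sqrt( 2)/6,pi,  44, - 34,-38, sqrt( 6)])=[ - 96,  -  38, - 34 , sqrt ( 2)/6,sqrt( 6 ), 31/12, pi,sqrt( 19 ), 44 ] 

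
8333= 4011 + 4322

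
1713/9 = 190 + 1/3 = 190.33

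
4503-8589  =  -4086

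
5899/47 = 5899/47 = 125.51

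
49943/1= 49943=49943.00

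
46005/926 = 46005/926 = 49.68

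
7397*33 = 244101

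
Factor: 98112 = 2^6*3^1*7^1*73^1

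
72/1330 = 36/665 = 0.05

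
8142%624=30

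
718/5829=718/5829 = 0.12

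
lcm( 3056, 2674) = 21392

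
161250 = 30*5375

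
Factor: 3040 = 2^5*5^1*19^1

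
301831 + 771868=1073699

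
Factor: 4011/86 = 2^(  -  1)*3^1 *7^1  *  43^( - 1)*191^1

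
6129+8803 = 14932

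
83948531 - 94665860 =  - 10717329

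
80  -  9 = 71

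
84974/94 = 42487/47  =  903.98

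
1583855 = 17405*91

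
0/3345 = 0 = 0.00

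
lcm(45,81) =405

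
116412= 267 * 436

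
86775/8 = 10846  +  7/8 = 10846.88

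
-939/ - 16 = 58+11/16 = 58.69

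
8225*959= 7887775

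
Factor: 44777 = 44777^1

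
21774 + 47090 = 68864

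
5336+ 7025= 12361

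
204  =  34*6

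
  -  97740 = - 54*1810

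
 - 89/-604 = 89/604=0.15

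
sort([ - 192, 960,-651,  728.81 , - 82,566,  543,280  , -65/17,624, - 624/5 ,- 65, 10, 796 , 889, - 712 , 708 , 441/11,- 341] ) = [-712, - 651,-341,-192, - 624/5,-82, - 65, - 65/17, 10, 441/11,280,543 , 566,624,708, 728.81,796, 889,  960 ] 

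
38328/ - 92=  - 9582/23 = - 416.61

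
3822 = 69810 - 65988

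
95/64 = 95/64 = 1.48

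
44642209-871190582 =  - 826548373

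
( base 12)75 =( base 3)10022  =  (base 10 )89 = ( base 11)81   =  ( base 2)1011001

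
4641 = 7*663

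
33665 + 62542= 96207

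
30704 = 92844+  - 62140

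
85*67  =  5695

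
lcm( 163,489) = 489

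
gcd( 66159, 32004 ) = 9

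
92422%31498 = 29426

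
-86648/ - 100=866 + 12/25 = 866.48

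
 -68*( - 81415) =5536220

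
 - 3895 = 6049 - 9944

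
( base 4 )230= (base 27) 1h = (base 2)101100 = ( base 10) 44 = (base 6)112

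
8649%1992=681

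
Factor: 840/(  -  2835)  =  -2^3*3^(- 3 ) = - 8/27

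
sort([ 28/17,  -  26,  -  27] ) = [ - 27 , - 26,  28/17] 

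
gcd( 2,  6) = 2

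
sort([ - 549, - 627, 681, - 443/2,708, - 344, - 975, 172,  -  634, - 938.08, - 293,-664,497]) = [ - 975,  -  938.08, - 664, - 634, -627, - 549,  -  344, - 293, -443/2, 172,497,681,708]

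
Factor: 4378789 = 4378789^1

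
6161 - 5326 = 835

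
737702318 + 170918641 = 908620959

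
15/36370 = 3/7274 = 0.00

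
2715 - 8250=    - 5535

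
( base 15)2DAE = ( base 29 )BK8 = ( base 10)9839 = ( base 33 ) 915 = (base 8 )23157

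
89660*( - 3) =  - 268980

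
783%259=6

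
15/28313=15/28313=0.00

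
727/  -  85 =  - 727/85 = - 8.55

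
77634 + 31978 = 109612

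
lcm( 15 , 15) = 15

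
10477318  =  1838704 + 8638614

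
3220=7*460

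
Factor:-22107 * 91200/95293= - 2016158400/95293 = - 2^6 * 3^2*5^2*11^(-1 )*19^1*7369^1*8663^(-1)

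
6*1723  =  10338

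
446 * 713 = 317998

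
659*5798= 3820882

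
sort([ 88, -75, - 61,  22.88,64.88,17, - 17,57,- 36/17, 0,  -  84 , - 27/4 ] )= [ - 84, - 75, - 61, - 17, - 27/4, - 36/17,0,17,22.88,57,64.88,  88 ]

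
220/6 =110/3 = 36.67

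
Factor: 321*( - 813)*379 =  - 98908767 = - 3^2*107^1*271^1*379^1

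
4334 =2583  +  1751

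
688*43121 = 29667248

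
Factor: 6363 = 3^2*7^1*101^1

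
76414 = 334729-258315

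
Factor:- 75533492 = - 2^2*71^1 * 317^1 * 839^1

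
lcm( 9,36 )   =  36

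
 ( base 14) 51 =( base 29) 2D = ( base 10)71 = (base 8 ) 107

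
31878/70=2277/5 = 455.40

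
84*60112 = 5049408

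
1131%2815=1131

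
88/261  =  88/261 = 0.34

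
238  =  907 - 669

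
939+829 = 1768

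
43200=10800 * 4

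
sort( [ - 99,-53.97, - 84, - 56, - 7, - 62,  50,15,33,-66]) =[-99, - 84, - 66 , - 62,  -  56, - 53.97, - 7,15 , 33, 50 ] 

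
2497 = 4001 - 1504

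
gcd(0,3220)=3220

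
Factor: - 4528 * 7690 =  -  34820320=   - 2^5  *  5^1*283^1*769^1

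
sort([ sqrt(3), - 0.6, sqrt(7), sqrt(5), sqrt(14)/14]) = [-0.6,  sqrt(14) /14, sqrt(3) , sqrt(5),  sqrt(7)]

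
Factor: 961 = 31^2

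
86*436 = 37496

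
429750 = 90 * 4775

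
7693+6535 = 14228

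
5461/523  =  10 +231/523= 10.44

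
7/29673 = 1/4239=   0.00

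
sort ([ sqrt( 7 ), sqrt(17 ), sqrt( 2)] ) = [ sqrt( 2 ), sqrt( 7 ), sqrt(  17 ) ] 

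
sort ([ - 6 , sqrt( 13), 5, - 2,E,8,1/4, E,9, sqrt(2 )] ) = [ - 6, - 2, 1/4, sqrt( 2 ),  E,E,  sqrt( 13 ) , 5,  8, 9]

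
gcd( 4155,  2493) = 831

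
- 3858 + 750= - 3108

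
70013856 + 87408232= 157422088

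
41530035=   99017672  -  57487637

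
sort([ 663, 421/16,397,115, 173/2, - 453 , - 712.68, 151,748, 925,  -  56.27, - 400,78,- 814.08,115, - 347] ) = [  -  814.08, - 712.68,-453,-400, - 347, - 56.27,421/16,78,173/2,115,115, 151,397,663 , 748, 925 ] 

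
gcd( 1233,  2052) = 9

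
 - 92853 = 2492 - 95345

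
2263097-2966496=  - 703399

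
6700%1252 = 440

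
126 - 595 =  -469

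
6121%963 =343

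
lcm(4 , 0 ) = 0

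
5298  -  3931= 1367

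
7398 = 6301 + 1097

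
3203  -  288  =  2915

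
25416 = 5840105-5814689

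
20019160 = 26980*742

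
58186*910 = 52949260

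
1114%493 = 128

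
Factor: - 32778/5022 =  - 3^(  -  1 )*31^( - 1)*607^1 = - 607/93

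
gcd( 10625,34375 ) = 625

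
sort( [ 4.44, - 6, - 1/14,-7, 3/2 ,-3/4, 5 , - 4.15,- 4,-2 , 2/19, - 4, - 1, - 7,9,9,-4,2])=[ - 7, - 7, - 6 , - 4.15, - 4, - 4, - 4, - 2,-1, - 3/4, - 1/14,2/19,3/2,2,4.44,  5, 9,9] 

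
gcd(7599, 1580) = 1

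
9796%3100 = 496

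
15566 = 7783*2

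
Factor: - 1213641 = -3^2*11^1 * 13^1*23^1 * 41^1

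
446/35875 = 446/35875= 0.01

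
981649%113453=74025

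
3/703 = 3/703 = 0.00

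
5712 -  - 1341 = 7053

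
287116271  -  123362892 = 163753379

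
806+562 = 1368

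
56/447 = 56/447 =0.13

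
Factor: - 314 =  - 2^1 * 157^1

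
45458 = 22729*2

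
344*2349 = 808056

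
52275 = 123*425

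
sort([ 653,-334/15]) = [- 334/15,653]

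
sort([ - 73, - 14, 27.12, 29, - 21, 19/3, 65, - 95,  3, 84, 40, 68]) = [ - 95, - 73, - 21,-14,  3, 19/3, 27.12,29,40,65, 68, 84 ] 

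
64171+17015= 81186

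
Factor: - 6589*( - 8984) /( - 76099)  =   -59195576/76099  =  -2^3 * 11^1*599^1 * 1123^1*76099^(  -  1)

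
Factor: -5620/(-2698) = 2^1 * 5^1*19^( - 1 )*71^ ( - 1 ) * 281^1 = 2810/1349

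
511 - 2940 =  - 2429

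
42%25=17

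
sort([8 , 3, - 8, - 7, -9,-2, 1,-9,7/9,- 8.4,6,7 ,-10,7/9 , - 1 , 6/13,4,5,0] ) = [ - 10 , - 9, - 9, - 8.4, - 8, - 7, - 2, - 1 , 0,6/13, 7/9 , 7/9 , 1,3, 4, 5 , 6,  7,  8]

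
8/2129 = 8/2129 = 0.00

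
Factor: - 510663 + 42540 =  - 468123 = -3^1*156041^1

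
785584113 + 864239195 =1649823308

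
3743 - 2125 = 1618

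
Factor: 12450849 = 3^1*4150283^1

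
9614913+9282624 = 18897537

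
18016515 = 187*96345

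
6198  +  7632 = 13830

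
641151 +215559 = 856710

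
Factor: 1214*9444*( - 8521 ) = -2^3 * 3^1*607^1*787^1*8521^1  =  -97693401336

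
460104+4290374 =4750478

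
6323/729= 6323/729 = 8.67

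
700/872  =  175/218 = 0.80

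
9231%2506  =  1713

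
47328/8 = 5916 = 5916.00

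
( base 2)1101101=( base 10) 109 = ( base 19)5e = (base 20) 59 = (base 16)6D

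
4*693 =2772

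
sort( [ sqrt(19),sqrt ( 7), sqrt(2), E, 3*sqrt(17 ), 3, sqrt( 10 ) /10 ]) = [ sqrt(10 ) /10, sqrt(2),sqrt( 7), E, 3, sqrt ( 19), 3*sqrt(17 )]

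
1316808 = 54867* 24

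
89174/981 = 89174/981 = 90.90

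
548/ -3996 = - 137/999 = - 0.14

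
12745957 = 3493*3649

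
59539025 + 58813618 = 118352643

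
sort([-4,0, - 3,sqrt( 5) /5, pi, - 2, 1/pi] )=[ - 4,  -  3,-2,  0,1/pi , sqrt(5) /5, pi]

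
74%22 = 8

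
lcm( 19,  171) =171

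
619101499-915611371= - 296509872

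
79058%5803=3619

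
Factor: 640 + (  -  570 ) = 70 = 2^1*5^1*7^1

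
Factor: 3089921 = 29^1* 47^1*2267^1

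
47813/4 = 47813/4 = 11953.25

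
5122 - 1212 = 3910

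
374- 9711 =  - 9337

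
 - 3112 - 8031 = -11143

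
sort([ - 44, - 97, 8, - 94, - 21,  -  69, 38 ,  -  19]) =[ - 97, - 94,-69, - 44, - 21,- 19 , 8, 38] 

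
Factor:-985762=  - 2^1*17^1* 79^1*367^1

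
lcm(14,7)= 14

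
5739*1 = 5739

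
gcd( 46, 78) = 2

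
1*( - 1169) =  - 1169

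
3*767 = 2301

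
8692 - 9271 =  - 579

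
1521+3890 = 5411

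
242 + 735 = 977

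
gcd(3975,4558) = 53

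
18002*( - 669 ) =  - 12043338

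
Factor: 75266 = 2^1*37633^1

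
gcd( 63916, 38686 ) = 1682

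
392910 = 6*65485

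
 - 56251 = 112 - 56363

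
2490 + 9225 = 11715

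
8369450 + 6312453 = 14681903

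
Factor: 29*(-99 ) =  - 3^2*11^1*29^1 = - 2871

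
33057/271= 33057/271 = 121.98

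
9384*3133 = 29400072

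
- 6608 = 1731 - 8339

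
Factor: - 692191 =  - 692191^1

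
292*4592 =1340864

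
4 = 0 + 4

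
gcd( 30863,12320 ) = 7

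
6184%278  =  68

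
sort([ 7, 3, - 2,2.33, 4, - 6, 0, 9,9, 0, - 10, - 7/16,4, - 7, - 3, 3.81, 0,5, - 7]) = [ - 10, - 7,-7, - 6, - 3,  -  2, - 7/16, 0, 0, 0, 2.33,3, 3.81  ,  4, 4, 5, 7, 9,9] 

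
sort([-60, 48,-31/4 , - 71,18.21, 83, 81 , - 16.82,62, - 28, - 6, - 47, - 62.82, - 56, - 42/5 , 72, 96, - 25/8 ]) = [ - 71, - 62.82,  -  60,-56,  -  47 , - 28,  -  16.82 ,-42/5, - 31/4,- 6 ,  -  25/8,18.21, 48, 62,72,81, 83 , 96 ]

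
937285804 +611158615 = 1548444419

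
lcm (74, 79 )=5846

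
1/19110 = 1/19110 = 0.00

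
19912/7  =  19912/7  =  2844.57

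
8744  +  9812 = 18556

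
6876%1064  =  492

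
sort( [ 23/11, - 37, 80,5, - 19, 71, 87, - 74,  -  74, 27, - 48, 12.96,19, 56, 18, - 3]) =[-74, - 74 , -48, - 37, - 19, - 3, 23/11,  5, 12.96 , 18,19, 27,56, 71,80 , 87] 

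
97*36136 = 3505192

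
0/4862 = 0 = 0.00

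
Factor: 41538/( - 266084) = - 2^( - 1)*3^1*13^( - 1)*17^( - 1)*23^1 = - 69/442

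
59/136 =59/136 = 0.43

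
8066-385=7681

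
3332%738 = 380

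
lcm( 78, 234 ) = 234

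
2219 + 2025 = 4244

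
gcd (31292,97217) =1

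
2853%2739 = 114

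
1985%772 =441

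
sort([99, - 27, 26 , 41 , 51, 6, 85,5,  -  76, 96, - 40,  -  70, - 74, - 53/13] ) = [ - 76, - 74, - 70, - 40, - 27, - 53/13,  5, 6,  26,41,51, 85,96,  99 ] 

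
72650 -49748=22902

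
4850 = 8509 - 3659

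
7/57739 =7/57739 = 0.00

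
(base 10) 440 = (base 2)110111000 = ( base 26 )GO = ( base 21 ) kk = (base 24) i8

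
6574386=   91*72246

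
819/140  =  5 + 17/20 = 5.85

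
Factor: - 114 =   -  2^1*3^1* 19^1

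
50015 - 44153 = 5862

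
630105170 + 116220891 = 746326061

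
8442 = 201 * 42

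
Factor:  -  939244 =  - 2^2 * 234811^1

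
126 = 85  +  41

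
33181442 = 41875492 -8694050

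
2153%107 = 13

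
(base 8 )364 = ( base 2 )11110100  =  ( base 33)7d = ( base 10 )244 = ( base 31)7r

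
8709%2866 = 111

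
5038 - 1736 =3302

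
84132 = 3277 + 80855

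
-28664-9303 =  - 37967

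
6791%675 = 41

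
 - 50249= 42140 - 92389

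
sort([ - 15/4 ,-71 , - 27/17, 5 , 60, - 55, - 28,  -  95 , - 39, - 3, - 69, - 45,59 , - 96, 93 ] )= [  -  96 , - 95,-71, - 69, - 55, - 45, - 39, - 28,-15/4,-3 , - 27/17, 5, 59,60,93]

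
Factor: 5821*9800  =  57045800 = 2^3*5^2 *7^2*5821^1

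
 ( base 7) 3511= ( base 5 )20112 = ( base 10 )1282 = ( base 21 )2j1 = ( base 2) 10100000010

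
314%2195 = 314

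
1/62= 1/62 = 0.02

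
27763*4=111052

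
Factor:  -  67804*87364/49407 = -2^4*3^ ( - 1)*11^1* 23^1*43^(-1) * 67^1*383^ (-1) * 21841^1 =- 5923628656/49407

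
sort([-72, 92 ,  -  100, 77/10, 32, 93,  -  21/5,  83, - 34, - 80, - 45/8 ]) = [ - 100, - 80, - 72, - 34, - 45/8, - 21/5,77/10 , 32, 83, 92, 93] 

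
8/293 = 8/293 = 0.03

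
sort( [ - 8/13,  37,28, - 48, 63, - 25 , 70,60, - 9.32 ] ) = [ - 48, - 25 , - 9.32, - 8/13,28,37, 60,63, 70]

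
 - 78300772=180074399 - 258375171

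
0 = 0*1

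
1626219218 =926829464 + 699389754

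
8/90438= 4/45219 =0.00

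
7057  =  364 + 6693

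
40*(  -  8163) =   -  326520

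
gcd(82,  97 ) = 1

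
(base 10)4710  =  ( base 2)1001001100110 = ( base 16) 1266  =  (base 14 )1a06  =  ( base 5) 122320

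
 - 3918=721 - 4639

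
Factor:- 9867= - 3^1*11^1*13^1*23^1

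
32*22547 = 721504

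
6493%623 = 263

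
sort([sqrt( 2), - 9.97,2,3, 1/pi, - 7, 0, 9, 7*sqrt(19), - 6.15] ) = [ - 9.97, - 7, - 6.15, 0, 1/pi, sqrt( 2 ),  2, 3, 9, 7 * sqrt ( 19)]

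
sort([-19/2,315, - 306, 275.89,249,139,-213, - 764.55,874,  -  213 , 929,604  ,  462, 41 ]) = [ - 764.55, - 306,-213, - 213, - 19/2,  41, 139, 249, 275.89, 315,462,604 , 874,929] 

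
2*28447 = 56894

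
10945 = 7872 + 3073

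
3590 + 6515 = 10105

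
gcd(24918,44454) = 6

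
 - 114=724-838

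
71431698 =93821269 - 22389571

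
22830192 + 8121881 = 30952073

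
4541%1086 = 197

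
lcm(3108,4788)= 177156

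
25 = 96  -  71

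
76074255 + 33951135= 110025390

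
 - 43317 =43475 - 86792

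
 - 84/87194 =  - 1  +  43555/43597 = - 0.00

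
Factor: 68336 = 2^4  *  4271^1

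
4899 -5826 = -927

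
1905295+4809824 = 6715119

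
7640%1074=122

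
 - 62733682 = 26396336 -89130018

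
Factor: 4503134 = 2^1 * 863^1*2609^1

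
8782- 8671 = 111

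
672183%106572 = 32751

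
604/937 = 604/937  =  0.64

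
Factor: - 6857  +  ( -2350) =-9207 =- 3^3*11^1 * 31^1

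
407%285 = 122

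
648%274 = 100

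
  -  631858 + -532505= - 1164363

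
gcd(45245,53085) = 5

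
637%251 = 135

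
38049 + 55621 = 93670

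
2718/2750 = 1359/1375 = 0.99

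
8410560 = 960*8761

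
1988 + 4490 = 6478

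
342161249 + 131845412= 474006661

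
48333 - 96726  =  -48393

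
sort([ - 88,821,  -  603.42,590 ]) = [-603.42,- 88, 590,821]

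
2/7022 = 1/3511 =0.00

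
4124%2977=1147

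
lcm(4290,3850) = 150150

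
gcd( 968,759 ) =11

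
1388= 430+958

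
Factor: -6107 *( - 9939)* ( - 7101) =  - 431012755773 = - 3^4*31^1*197^1*263^1 *3313^1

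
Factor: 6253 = 13^2 * 37^1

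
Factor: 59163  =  3^1*13^1*37^1*41^1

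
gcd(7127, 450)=1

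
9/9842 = 9/9842 = 0.00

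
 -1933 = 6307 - 8240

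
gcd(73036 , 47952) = 4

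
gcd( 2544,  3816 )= 1272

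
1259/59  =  1259/59  =  21.34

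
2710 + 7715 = 10425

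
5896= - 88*( - 67)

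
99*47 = 4653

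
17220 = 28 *615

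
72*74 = 5328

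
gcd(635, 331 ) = 1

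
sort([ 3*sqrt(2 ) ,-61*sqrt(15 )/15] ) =[ - 61*sqrt( 15 ) /15, 3*sqrt( 2)]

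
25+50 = 75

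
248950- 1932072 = -1683122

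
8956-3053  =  5903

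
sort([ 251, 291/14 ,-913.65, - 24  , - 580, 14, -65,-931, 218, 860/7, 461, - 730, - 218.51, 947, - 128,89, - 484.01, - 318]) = [ - 931,-913.65, - 730 , - 580, - 484.01, - 318, - 218.51, - 128,-65, - 24,14,  291/14, 89,860/7, 218, 251, 461,947]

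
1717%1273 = 444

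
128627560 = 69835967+58791593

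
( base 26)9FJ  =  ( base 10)6493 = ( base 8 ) 14535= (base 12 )3911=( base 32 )6at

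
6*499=2994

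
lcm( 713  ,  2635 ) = 60605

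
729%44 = 25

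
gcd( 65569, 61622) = 1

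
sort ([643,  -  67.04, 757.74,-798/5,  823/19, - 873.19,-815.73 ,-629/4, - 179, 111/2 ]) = [ - 873.19 ,- 815.73,  -  179, - 798/5, - 629/4, - 67.04,823/19 , 111/2, 643, 757.74]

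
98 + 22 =120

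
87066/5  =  17413  +  1/5 = 17413.20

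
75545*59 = 4457155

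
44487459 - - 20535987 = 65023446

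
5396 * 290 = 1564840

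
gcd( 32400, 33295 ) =5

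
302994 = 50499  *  6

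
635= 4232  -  3597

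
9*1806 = 16254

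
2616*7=18312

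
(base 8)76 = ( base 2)111110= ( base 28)26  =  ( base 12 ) 52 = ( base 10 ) 62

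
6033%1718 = 879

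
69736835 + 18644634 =88381469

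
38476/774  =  49  +  275/387 = 49.71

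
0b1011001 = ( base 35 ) 2J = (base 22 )41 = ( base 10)89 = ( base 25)3e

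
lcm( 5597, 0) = 0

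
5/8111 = 5/8111  =  0.00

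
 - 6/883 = -1+877/883 = - 0.01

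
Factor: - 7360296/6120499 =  - 2^3*3^1 * 7^( - 1)*11^( - 1)* 19^1*101^ ( - 1)*787^( - 1)*16141^1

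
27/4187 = 27/4187= 0.01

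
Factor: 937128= 2^3*3^1*39047^1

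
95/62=95/62 = 1.53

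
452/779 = 452/779 = 0.58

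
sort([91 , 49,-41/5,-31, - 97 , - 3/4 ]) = [ - 97 , -31,-41/5, - 3/4, 49 , 91]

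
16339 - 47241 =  - 30902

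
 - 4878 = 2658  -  7536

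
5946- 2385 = 3561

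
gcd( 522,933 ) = 3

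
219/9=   73/3 = 24.33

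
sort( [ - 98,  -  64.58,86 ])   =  [ - 98, - 64.58,86]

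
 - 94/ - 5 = 94/5 = 18.80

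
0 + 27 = 27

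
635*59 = 37465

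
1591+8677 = 10268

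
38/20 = 1  +  9/10 = 1.90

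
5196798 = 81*64158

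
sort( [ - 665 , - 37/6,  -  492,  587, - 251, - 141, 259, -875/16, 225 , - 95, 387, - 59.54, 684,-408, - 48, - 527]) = [ - 665,  -  527,-492, - 408, - 251, - 141,-95,-59.54, - 875/16, - 48, - 37/6,225 , 259, 387,587 , 684 ]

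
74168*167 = 12386056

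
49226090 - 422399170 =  - 373173080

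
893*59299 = 52954007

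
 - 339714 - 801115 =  - 1140829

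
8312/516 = 16  +  14/129 = 16.11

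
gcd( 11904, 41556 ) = 12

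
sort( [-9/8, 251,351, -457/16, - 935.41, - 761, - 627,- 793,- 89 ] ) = [ - 935.41  ,-793, - 761,  -  627, - 89, - 457/16, - 9/8,251,351 ] 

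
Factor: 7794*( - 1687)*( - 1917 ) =2^1*3^5*7^1*71^1*241^1*433^1  =  25205632326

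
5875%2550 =775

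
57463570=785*73202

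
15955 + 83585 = 99540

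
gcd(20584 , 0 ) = 20584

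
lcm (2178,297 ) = 6534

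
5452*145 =790540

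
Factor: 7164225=3^2*5^2*17^1*1873^1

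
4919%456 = 359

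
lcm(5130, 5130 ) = 5130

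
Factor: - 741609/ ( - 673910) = 2^(-1)*3^3*5^( - 1)*11^2*227^1 * 67391^( - 1 ) 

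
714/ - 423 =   -  2 + 44/141 = - 1.69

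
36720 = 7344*5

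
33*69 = 2277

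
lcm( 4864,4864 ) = 4864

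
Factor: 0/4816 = 0^1 = 0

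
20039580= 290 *69102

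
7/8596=1/1228= 0.00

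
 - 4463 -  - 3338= - 1125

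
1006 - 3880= - 2874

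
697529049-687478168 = 10050881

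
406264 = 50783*8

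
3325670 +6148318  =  9473988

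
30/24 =1 + 1/4  =  1.25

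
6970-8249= - 1279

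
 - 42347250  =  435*( - 97350 )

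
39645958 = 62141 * 638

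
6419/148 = 6419/148 =43.37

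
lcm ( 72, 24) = 72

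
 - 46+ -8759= - 8805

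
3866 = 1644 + 2222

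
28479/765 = 37 + 58/255= 37.23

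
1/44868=1/44868=0.00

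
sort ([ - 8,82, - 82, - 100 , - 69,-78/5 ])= [ - 100, -82, - 69, - 78/5 , - 8,82]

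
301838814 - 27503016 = 274335798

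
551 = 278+273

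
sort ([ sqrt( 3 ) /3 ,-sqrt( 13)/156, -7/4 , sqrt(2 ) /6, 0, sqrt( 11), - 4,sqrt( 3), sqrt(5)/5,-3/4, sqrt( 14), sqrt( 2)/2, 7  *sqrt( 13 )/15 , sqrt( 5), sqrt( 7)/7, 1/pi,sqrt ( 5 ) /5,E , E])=[ - 4, - 7/4, - 3/4, - sqrt( 13)/156, 0,  sqrt( 2) /6, 1/pi, sqrt(7)/7, sqrt( 5)/5, sqrt( 5 )/5, sqrt( 3) /3, sqrt ( 2 )/2,7 * sqrt(13)/15 , sqrt( 3),sqrt(5) , E, E , sqrt(11) , sqrt( 14 ) ] 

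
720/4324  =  180/1081  =  0.17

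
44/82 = 22/41= 0.54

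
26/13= 2  =  2.00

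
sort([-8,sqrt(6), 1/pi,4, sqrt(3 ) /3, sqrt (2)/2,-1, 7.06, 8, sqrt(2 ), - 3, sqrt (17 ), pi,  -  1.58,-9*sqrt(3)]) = [ - 9*sqrt(3 ), - 8, - 3, - 1.58,-1, 1/pi,sqrt(3 )/3, sqrt(2) /2, sqrt ( 2), sqrt( 6),pi, 4, sqrt( 17), 7.06, 8] 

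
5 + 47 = 52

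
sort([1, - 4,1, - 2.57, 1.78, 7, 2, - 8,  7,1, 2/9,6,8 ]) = [ - 8,-4,- 2.57,2/9, 1,1,1,  1.78,2,6, 7 , 7 , 8]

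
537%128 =25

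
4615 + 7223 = 11838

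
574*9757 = 5600518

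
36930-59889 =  - 22959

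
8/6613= 8/6613 = 0.00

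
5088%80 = 48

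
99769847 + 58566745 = 158336592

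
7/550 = 7/550=0.01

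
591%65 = 6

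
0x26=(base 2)100110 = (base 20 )1i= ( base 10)38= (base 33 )15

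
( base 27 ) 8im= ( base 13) 2B69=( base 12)3804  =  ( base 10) 6340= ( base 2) 1100011000100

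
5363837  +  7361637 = 12725474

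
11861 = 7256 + 4605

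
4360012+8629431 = 12989443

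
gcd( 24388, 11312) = 28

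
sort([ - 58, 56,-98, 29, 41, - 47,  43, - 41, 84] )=[ - 98, -58, - 47, - 41, 29, 41,43,56, 84 ]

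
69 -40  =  29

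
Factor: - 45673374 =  - 2^1*3^1*7612229^1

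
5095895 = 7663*665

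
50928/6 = 8488 =8488.00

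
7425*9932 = 73745100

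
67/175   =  67/175 = 0.38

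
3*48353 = 145059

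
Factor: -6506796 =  - 2^2*3^1*337^1 * 1609^1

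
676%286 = 104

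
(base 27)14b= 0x350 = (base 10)848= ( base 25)18n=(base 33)PN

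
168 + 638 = 806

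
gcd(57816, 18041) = 1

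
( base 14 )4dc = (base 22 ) 20a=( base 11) 80a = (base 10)978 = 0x3d2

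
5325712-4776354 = 549358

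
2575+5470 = 8045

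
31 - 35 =-4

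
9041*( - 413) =- 3733933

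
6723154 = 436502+6286652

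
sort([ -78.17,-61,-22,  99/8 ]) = [ - 78.17, - 61, -22, 99/8 ]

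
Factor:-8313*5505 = -45763065=- 3^2* 5^1*17^1*163^1 * 367^1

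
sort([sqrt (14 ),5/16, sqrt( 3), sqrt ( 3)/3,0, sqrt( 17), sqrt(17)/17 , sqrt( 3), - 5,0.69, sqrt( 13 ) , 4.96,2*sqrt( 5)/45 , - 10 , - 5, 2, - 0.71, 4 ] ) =[-10, - 5, - 5, - 0.71,0,2*sqrt( 5)/45,sqrt(17) /17, 5/16, sqrt (3) /3,0.69, sqrt(3), sqrt (3), 2, sqrt( 13 ), sqrt(14),4, sqrt( 17)  ,  4.96] 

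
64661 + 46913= 111574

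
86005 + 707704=793709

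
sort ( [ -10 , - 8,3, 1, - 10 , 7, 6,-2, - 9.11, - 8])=[ - 10,-10 , - 9.11, - 8, - 8, - 2,1,3,6,7 ] 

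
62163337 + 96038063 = 158201400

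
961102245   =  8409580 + 952692665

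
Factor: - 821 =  - 821^1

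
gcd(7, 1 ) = 1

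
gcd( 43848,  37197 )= 9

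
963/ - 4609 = - 1  +  3646/4609= -  0.21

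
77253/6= 12875 + 1/2=12875.50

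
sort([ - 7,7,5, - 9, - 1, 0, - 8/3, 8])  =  [ - 9 , - 7, - 8/3, - 1, 0, 5,7, 8]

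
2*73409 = 146818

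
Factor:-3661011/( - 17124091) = 3^3*3217^( - 1)*5323^( - 1 ) * 135593^1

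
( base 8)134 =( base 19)4g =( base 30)32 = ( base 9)112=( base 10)92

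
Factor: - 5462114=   -2^1*7^1*390151^1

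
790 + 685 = 1475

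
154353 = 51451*3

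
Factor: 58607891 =17^1*3447523^1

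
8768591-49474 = 8719117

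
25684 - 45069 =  - 19385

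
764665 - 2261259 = -1496594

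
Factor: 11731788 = 2^2*3^2 * 325883^1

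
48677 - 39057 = 9620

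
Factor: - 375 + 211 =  - 164 = -2^2 * 41^1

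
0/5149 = 0 = 0.00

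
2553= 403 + 2150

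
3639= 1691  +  1948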